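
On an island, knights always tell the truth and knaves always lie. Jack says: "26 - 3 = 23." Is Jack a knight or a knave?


Statement: "26 - 3 = 23."
Actual: 26 - 3 = 23
Claimed: 23
Statement is TRUE → Jack tells the truth → Knight

Knight


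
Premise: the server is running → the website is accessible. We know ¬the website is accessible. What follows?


Modus tollens: P → Q, ¬Q ⊢ ¬P
P: the server is running
Q: the website is accessible
We have P → Q and Q is false.
By modus tollens, P must be false.

It is not the case that the server is running


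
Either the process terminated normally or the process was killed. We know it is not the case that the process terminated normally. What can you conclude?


Disjunctive syllogism: P ∨ Q, ¬P ⊢ Q
Disjunction: the process terminated normally ∨ the process was killed
We know it is not the case that the process terminated normally.
By disjunctive syllogism, the other disjunct must be true.

The process was killed


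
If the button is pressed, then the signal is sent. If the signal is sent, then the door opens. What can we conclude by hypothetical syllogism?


Hypothetical syllogism: P → Q, Q → R ⊢ P → R
Premise 1: the button is pressed → the signal is sent
Premise 2: the signal is sent → the door opens
Chain the implications: the middle term (the signal is sent) links the two.
Conclusion: If the button is pressed, then the door opens.

If the button is pressed, then the door opens.


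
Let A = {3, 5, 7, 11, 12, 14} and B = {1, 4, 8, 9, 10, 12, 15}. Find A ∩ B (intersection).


A = {3, 5, 7, 11, 12, 14}
B = {1, 4, 8, 9, 10, 12, 15}
Operation: intersection
Elements in both: 12

{12}


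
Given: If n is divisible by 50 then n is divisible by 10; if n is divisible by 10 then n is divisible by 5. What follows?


Hypothetical syllogism: P → Q, Q → R ⊢ P → R
Premise 1: n is divisible by 50 → n is divisible by 10
Premise 2: n is divisible by 10 → n is divisible by 5
Chain the implications: the middle term (n is divisible by 10) links the two.
Conclusion: If n is divisible by 50, then n is divisible by 5.

If n is divisible by 50, then n is divisible by 5.


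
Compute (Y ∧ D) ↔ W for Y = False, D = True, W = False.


Y = False, D = True, W = False
Step 1: Y ∧ D = False AND True = False
Step 2: (False) ↔ W: true when both sides have same truth value.
Result: False ↔ False = True

True


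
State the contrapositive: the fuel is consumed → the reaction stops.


Original: If the fuel is consumed, then the reaction stops
Contrapositive: If ¬Q, then ¬P
Negate Q: not (the reaction stops)
Negate P: not (the fuel is consumed)

If not (the reaction stops), then not (the fuel is consumed).


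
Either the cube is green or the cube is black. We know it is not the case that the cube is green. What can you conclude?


Disjunctive syllogism: P ∨ Q, ¬P ⊢ Q
Disjunction: the cube is green ∨ the cube is black
We know it is not the case that the cube is green.
By disjunctive syllogism, the other disjunct must be true.

The cube is black


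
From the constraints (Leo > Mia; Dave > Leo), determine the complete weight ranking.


Constraints: Leo > Mia; Dave > Leo
Method: at each step, the next-highest is the one remaining person who never appears on the smaller side of a constraint between remaining people.
  Step 1: remaining {Leo, Dave, Mia}; on the smaller side: {Leo, Mia} → Dave is next (Dave > Leo).
  Step 2: remaining {Leo, Mia}; on the smaller side: {Mia} → Leo is next (Leo > Mia).
  Step 3: only Mia remains → lowest.
Final ranking (highest to lowest):

Dave > Leo > Mia


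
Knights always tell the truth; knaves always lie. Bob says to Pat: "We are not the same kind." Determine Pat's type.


Bob says: "We are not the same kind."
Case 1: Bob is a Knight (truth-teller)
  Statement is true → they ARE different → Pat is a Knave
Case 2: Bob is a Knave (liar)
  Statement is false → they are NOT different → Pat is a Knave
In both cases, Pat is a Knave.

Knave


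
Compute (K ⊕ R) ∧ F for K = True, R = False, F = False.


K = True, R = False, F = False
Step 1: K ⊕ R = True XOR False = True
Step 2: True ∧ F = True AND False = False
XOR true when exactly one of K,R is true; then AND with F.

False


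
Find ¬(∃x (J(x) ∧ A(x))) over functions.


Original: ∃x (J(x) ∧ A(x))
Rule: ¬∀→∃, ¬∃→∀, negate predicate.
Negation: ∀x (¬J(x) ∨ ¬A(x))

∀x (¬J(x) ∨ ¬A(x))


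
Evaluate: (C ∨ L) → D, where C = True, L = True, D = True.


C = True, L = True, D = True
Step 1: C ∨ L = True OR True = True
Step 2: (True) → D: false only when antecedent=True and D=False.
Result: True

True


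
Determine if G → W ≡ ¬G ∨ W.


Expression 1: G → W
Expression 2: ¬G ∨ W
Truth table (G W | Expr1 Expr2):
  T T |   T     T
  T F |   F     F
  F T |   T     T
  F F |   T     T
All 4 rows agree, so the expressions are logically equivalent.

Yes


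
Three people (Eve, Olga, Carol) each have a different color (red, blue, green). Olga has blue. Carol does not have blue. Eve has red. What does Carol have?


From clues:
  Eve → red
  Olga → blue
By elimination, Carol gets the remaining.

green


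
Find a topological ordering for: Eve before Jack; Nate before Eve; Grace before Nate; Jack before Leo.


Constraints: Eve before Jack; Nate before Eve; Grace before Nate; Jack before Leo
Method: repeatedly schedule the remaining task that has no remaining task required before it.
  Step 1: remaining {Jack, Leo, Nate, Grace, Eve}; every task except Grace still has a predecessor pending → schedule Grace.
  Step 2: remaining {Jack, Leo, Nate, Eve}; every task except Nate still has a predecessor pending → schedule Nate.
  Step 3: remaining {Jack, Leo, Eve}; every task except Eve still has a predecessor pending → schedule Eve.
  Step 4: remaining {Jack, Leo}; every task except Jack still has a predecessor pending → schedule Jack.
  Step 5: only Leo remains → schedule Leo.
Resulting order:

Grace → Nate → Eve → Jack → Leo


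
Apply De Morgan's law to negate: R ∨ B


De Morgan's law: ¬(P ∨ Q) ≡ ¬P ∧ ¬Q
¬(R ∨ B) = ¬R ∧ ¬B

¬R ∧ ¬B


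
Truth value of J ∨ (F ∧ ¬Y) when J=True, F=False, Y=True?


J = True, F = False, Y = True
Expression: J ∨ (F ∧ ¬Y)
Step 1: ¬Y = NOT True = False
Step 2: F ∧ ¬Y = False AND False = False
Step 3: J ∨ (False) = True OR False = True

True


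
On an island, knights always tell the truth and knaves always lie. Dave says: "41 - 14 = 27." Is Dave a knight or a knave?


Statement: "41 - 14 = 27."
Actual: 41 - 14 = 27
Claimed: 27
Statement is TRUE → Dave tells the truth → Knight

Knight


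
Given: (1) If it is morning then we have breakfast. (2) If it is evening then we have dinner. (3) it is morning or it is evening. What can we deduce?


Constructive dilemma: (P → Q) ∧ (R → S), P ∨ R ⊢ Q ∨ S
Premise 1: it is morning → we have breakfast
Premise 2: it is evening → we have dinner
Premise 3: it is morning ∨ it is evening
Case 1: Assuming it is morning, then by Premise 1, we have breakfast.
Case 2: Assuming it is evening, then by Premise 2, we have dinner.
Since one of it is morning or it is evening must hold, we get we have breakfast or we have dinner.

We have breakfast or we have dinner.


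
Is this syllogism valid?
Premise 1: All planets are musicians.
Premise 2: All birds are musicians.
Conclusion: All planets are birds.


Premise 1: All planets are musicians.
Premise 2: All birds are musicians.
Conclusion: All planets are birds.
Fallacy: undistributed middle. musicians is predicate in both.
Counterexample: planets and birds could be disjoint subsets of musicians.

Invalid


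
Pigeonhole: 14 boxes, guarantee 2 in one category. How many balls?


Pigeonhole: to guarantee k in one of n categories, need (k-1)×n + 1.
k = 2, n = 14
Minimum = (2-1) × 14 + 1 = 1 × 14 + 1

15


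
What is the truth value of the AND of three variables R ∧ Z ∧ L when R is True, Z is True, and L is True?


R = True, Z = True, L = True
Step 1: R ∧ Z = True AND True = True
Step 2: (True) ∧ L = (True) AND True = True
AND is true only when ALL operands are true.

True


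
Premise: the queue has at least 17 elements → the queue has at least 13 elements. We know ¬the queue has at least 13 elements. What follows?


Modus tollens: P → Q, ¬Q ⊢ ¬P
P: the queue has at least 17 elements
Q: the queue has at least 13 elements
We have P → Q and Q is false.
By modus tollens, P must be false.

It is not the case that the queue has at least 17 elements


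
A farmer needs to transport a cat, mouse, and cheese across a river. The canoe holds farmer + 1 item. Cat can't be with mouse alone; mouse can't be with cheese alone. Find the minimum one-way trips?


1. farmer+mouse → 2. farmer ← 3. farmer+cat → 4. farmer+mouse ← 5. farmer+cheese → 6. farmer ← 7. farmer+mouse →
Minimum trips = 7

7


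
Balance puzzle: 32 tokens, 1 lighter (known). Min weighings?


Each weighing has 3 outcomes (left heavy / balance / right heavy), so k weighings distinguish at most 3^k cases; splitting into three near-equal groups achieves this.
Need 3^k ≥ 32: 3^3 = 27 < 32 ≤ 3^4 = 81
k = ⌈log₃(32)⌉ = 4

4


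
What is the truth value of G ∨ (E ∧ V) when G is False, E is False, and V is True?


G = False, E = False, V = True
Step 1: E ∧ V = False AND True = False
Step 2: G ∨ False = False OR False = False
AND evaluated first (higher precedence); then OR applied.

False


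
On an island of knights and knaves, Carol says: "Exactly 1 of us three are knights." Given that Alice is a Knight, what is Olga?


Carol claims exactly 1 knights among Carol, Alice, Olga.
Given: Alice is a Knight.

Case 1: Carol is a Knight (tells truth)
  Then exactly 1 of the three are knights.
  Counting Carol, Alice: 2 knight(s) so far. Need -1 more → impossible.
Case 2: Carol is a Knave (lies)
  Then the count is NOT 1.
  If Olga = Knave, count = 1 = 1 → claim would be true, contradicts lie.
  If Olga = Knight, count = 2 ≠ 1 → lie confirmed ✓

Olga is a Knight.

Knight


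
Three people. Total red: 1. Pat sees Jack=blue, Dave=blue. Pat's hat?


Total red = 1, seen red = 0
Own red = 1 - 0 = 1
Pat's hat is red.

red


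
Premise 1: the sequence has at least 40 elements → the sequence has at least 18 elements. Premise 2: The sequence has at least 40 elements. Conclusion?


Modus ponens: P → Q, P ⊢ Q
P: the sequence has at least 40 elements
Q: the sequence has at least 18 elements
We have P → Q and P is true.
By modus ponens, Q must be true.

The sequence has at least 18 elements


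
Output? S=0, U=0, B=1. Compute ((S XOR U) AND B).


S XOR U = 0^0 = 0
0 AND 1 = 0

0


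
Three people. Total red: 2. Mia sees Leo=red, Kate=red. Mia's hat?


Total red = 2, seen red = 2
Own red = 2 - 2 = 0
Mia's hat is blue.

blue


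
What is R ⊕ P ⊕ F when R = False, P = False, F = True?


R = False, P = False, F = True
Step 1: R ⊕ P = False XOR False = False
Step 2: False ⊕ F = False XOR True = True
XOR is true when an odd number of operands are true.

True


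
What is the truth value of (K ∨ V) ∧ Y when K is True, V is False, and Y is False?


K = True, V = False, Y = False
Step 1: K ∨ V = True OR False = True
Step 2: True ∧ Y = True AND False = False
OR is true when at least one operand is true; AND requires both.

False


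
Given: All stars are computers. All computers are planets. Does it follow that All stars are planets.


Premise 1: All stars are computers.
Premise 2: All computers are planets.
Conclusion: All stars are planets.
Barbara syllogism (AAA-1): All A are B, All B are C → All A are C.
Middle term (computers) distributed in premise 2.

Valid


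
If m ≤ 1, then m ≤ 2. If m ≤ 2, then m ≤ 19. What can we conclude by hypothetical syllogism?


Hypothetical syllogism: P → Q, Q → R ⊢ P → R
Premise 1: m ≤ 1 → m ≤ 2
Premise 2: m ≤ 2 → m ≤ 19
Chain the implications: the middle term (m ≤ 2) links the two.
Conclusion: If m ≤ 1, then m ≤ 19.

If m ≤ 1, then m ≤ 19.


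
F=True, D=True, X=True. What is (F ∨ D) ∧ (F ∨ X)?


F = True, D = True, X = True
Expression: (F ∨ D) ∧ (F ∨ X)
Step 1: F ∨ D = True OR True = True
Step 2: F ∨ X = True OR True = True
Step 3: (True) ∧ (True) = True AND True = True

True


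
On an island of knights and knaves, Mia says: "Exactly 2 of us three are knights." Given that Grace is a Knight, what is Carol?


Mia claims exactly 2 knights among Mia, Grace, Carol.
Given: Grace is a Knight.

Case 1: Mia is a Knight (tells truth)
  Then exactly 2 of the three are knights.
  Counting Mia, Grace: 2 knight(s) so far. Need 0 more → Carol = Knave.
Case 2: Mia is a Knave (lies)
  Then the count is NOT 2.
  If Carol = Knight, count = 2 = 2 → claim would be true, contradicts lie.
  If Carol = Knave, count = 1 ≠ 2 → lie confirmed ✓

Carol is a Knave.

Knave


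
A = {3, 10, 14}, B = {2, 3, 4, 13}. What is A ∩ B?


A = {3, 10, 14}
B = {2, 3, 4, 13}
Operation: intersection
Elements in both: 3

{3}


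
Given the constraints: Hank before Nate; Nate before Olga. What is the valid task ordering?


Constraints: Hank before Nate; Nate before Olga
Method: repeatedly schedule the remaining task that has no remaining task required before it.
  Step 1: remaining {Hank, Olga, Nate}; every task except Hank still has a predecessor pending → schedule Hank.
  Step 2: remaining {Olga, Nate}; every task except Nate still has a predecessor pending → schedule Nate.
  Step 3: only Olga remains → schedule Olga.
Resulting order:

Hank → Nate → Olga


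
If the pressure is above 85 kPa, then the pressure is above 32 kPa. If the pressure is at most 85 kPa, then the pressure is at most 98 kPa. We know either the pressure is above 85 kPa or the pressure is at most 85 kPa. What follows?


Constructive dilemma: (P → Q) ∧ (R → S), P ∨ R ⊢ Q ∨ S
Premise 1: the pressure is above 85 kPa → the pressure is above 32 kPa
Premise 2: the pressure is at most 85 kPa → the pressure is at most 98 kPa
Premise 3: the pressure is above 85 kPa ∨ the pressure is at most 85 kPa
Case 1: Assuming the pressure is above 85 kPa, then by Premise 1, the pressure is above 32 kPa.
Case 2: Assuming the pressure is at most 85 kPa, then by Premise 2, the pressure is at most 98 kPa.
Since one of the pressure is above 85 kPa or the pressure is at most 85 kPa must hold, we get the pressure is above 32 kPa or the pressure is at most 98 kPa.

The pressure is above 32 kPa or the pressure is at most 98 kPa.


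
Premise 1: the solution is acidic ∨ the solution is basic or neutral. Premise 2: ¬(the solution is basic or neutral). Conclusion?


Disjunctive syllogism: P ∨ Q, ¬P ⊢ Q
Disjunction: the solution is acidic ∨ the solution is basic or neutral
We know it is not the case that the solution is basic or neutral.
By disjunctive syllogism, the other disjunct must be true.

The solution is acidic


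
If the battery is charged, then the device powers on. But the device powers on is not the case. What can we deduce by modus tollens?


Modus tollens: P → Q, ¬Q ⊢ ¬P
P: the battery is charged
Q: the device powers on
We have P → Q and Q is false.
By modus tollens, P must be false.

It is not the case that the battery is charged


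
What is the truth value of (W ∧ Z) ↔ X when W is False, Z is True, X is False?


W = False, Z = True, X = False
Step 1: W ∧ Z = False AND True = False
Step 2: (False) ↔ X: true when both sides have same truth value.
Result: False ↔ False = True

True


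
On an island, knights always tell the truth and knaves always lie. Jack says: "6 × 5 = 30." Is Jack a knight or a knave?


Statement: "6 × 5 = 30."
Actual: 6 × 5 = 30
Claimed: 30
Statement is TRUE → Jack tells the truth → Knight

Knight


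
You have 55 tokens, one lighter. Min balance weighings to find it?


Each weighing has 3 outcomes (left heavy / balance / right heavy), so k weighings distinguish at most 3^k cases; splitting into three near-equal groups achieves this.
Need 3^k ≥ 55: 3^3 = 27 < 55 ≤ 3^4 = 81
k = ⌈log₃(55)⌉ = 4

4


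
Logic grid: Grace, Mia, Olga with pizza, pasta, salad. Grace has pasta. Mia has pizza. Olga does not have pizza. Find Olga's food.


From clues:
  Mia → pizza
  Grace → pasta
By elimination, Olga gets the remaining.

salad


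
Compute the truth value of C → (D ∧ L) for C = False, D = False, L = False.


C = False, D = False, L = False
Step 1: D ∧ L = False AND False = False
Step 2: C → (False): false only when C=True and consequent=False.
Result: True

True


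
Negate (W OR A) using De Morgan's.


De Morgan's law: ¬(P ∨ Q) ≡ ¬P ∧ ¬Q
¬(W ∨ A) = ¬W ∧ ¬A

¬W ∧ ¬A


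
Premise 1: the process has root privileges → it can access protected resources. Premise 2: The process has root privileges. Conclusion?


Modus ponens: P → Q, P ⊢ Q
P: the process has root privileges
Q: it can access protected resources
We have P → Q and P is true.
By modus ponens, Q must be true.

It can access protected resources


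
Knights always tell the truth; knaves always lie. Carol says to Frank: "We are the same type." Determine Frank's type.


Carol says: "We are the same type."
Case 1: Carol is a Knight (truth-teller)
  Statement is true → they ARE the same → Frank is also a Knight
Case 2: Carol is a Knave (liar)
  Statement is false → they are NOT the same → Frank is a Knight
In both cases, Frank is a Knight.

Knight


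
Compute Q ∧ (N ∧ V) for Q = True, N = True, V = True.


Q = True, N = True, V = True
Step 1: N ∧ V = True AND True = True
Step 2: Q ∧ True = True AND True = True
AND is true only when ALL operands are true.

True


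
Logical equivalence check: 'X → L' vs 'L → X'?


Expression 1: X → L
Expression 2: L → X
Truth table (X L | Expr1 Expr2):
  T T |   T     T
  T F |   F     T   ← differ
  F T |   T     F   ← differ
  F F |   T     T
Counterexample: X=T, L=F gives Expr1 = F but Expr2 = T, so the expressions are NOT logically equivalent.

No


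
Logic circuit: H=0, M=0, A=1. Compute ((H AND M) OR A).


H AND M = 0&0 = 0
0 OR 1 = 1

1


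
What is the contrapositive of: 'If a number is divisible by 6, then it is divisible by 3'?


Original: If a number is divisible by 6, then it is divisible by 3
Contrapositive: If ¬Q, then ¬P
Negate Q: not (it is divisible by 3)
Negate P: not (a number is divisible by 6)

If not (it is divisible by 3), then not (a number is divisible by 6).


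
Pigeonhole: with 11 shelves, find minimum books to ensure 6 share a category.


Pigeonhole: to guarantee k in one of n categories, need (k-1)×n + 1.
k = 6, n = 11
Minimum = (6-1) × 11 + 1 = 5 × 11 + 1

56


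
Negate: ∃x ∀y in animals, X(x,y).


Original: ∃x ∀y X(x,y)
Rule: ¬∀→∃, ¬∃→∀, negate predicate.
Negation: ∀x ∃y ¬X(x,y)

∀x ∃y ¬X(x,y)


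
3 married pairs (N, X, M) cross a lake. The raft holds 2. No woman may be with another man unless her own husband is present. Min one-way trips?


Label couples N, X, M (H = husband, W = wife).
Counting alone: 6 people, the raft carries 2 and someone must bring it back, so each round trip nets at most +1 on the far side until the last crossing → at least 9 trips. The jealousy constraint makes 9 impossible; the shortest valid schedule has 11:
1. WN+WX →  (far: WN,WX; near: HN,HX,HM,WM)
2. WN ←       (far: WX; near: HN,HX,HM,WN,WM)
3. WN+WM →  (far: WN,WX,WM; near: HN,HX,HM)
4. WN ←       (far: WX,WM; near: HN,HX,HM,WN)
5. HX+HM →  (far: HX,WX,HM,WM; near: HN,WN)
6. HX+WX ←  (far: HM,WM; near: HN,WN,HX,WX)
7. HN+HX →  (far: HN,HX,HM,WM; near: WN,WX)
8. WM ←       (far: HN,HX,HM; near: WN,WX,WM)
9. WN+WX →  (far: HN,WN,HX,WX,HM; near: WM)
10. HM ←      (far: HN,WN,HX,WX; near: HM,WM)
11. HM+WM → (far: all six; near: empty)
In every state each wife is either with her husband or with no other man.
Minimum trips = 11

11


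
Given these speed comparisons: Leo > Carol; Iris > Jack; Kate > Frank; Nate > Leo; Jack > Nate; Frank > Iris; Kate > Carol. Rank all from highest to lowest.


Constraints: Leo > Carol; Iris > Jack; Kate > Frank; Nate > Leo; Jack > Nate; Frank > Iris; Kate > Carol
Method: at each step, the next-highest is the one remaining person who never appears on the smaller side of a constraint between remaining people.
  Step 1: remaining {Iris, Frank, Leo, Kate, Carol, Nate, Jack}; on the smaller side: {Iris, Frank, Leo, Carol, Nate, Jack} → Kate is next (Kate > Frank; Kate > Carol).
  Step 2: remaining {Iris, Frank, Leo, Carol, Nate, Jack}; on the smaller side: {Iris, Leo, Carol, Nate, Jack} → Frank is next (Frank > Iris).
  Step 3: remaining {Iris, Leo, Carol, Nate, Jack}; on the smaller side: {Leo, Carol, Nate, Jack} → Iris is next (Iris > Jack).
  Step 4: remaining {Leo, Carol, Nate, Jack}; on the smaller side: {Leo, Carol, Nate} → Jack is next (Jack > Nate).
  Step 5: remaining {Leo, Carol, Nate}; on the smaller side: {Leo, Carol} → Nate is next (Nate > Leo).
  Step 6: remaining {Leo, Carol}; on the smaller side: {Carol} → Leo is next (Leo > Carol).
  Step 7: only Carol remains → lowest.
Final ranking (highest to lowest):

Kate > Frank > Iris > Jack > Nate > Leo > Carol


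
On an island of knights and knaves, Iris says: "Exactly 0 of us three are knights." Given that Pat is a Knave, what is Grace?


Iris claims exactly 0 knights among Iris, Pat, Grace.
Given: Pat is a Knave.

Case 1: Iris is a Knight (tells truth)
  Then exactly 0 of the three are knights.
  Counting Iris, Pat: 1 knight(s) so far. Need -1 more → impossible.
Case 2: Iris is a Knave (lies)
  Then the count is NOT 0.
  If Grace = Knave, count = 0 = 0 → claim would be true, contradicts lie.
  If Grace = Knight, count = 1 ≠ 0 → lie confirmed ✓

Grace is a Knight.

Knight


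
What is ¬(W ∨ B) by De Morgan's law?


De Morgan's law: ¬(P ∨ Q) ≡ ¬P ∧ ¬Q
¬(W ∨ B) = ¬W ∧ ¬B

¬W ∧ ¬B


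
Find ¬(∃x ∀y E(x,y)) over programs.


Original: ∃x ∀y E(x,y)
Rule: ¬∀→∃, ¬∃→∀, negate predicate.
Negation: ∀x ∃y ¬E(x,y)

∀x ∃y ¬E(x,y)


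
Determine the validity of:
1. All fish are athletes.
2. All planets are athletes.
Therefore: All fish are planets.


Premise 1: All fish are athletes.
Premise 2: All planets are athletes.
Conclusion: All fish are planets.
Fallacy: undistributed middle. athletes is predicate in both.
Counterexample: fish and planets could be disjoint subsets of athletes.

Invalid


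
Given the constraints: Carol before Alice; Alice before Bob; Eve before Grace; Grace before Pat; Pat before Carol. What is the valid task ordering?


Constraints: Carol before Alice; Alice before Bob; Eve before Grace; Grace before Pat; Pat before Carol
Method: repeatedly schedule the remaining task that has no remaining task required before it.
  Step 1: remaining {Pat, Grace, Eve, Bob, Carol, Alice}; every task except Eve still has a predecessor pending → schedule Eve.
  Step 2: remaining {Pat, Grace, Bob, Carol, Alice}; every task except Grace still has a predecessor pending → schedule Grace.
  Step 3: remaining {Pat, Bob, Carol, Alice}; every task except Pat still has a predecessor pending → schedule Pat.
  Step 4: remaining {Bob, Carol, Alice}; every task except Carol still has a predecessor pending → schedule Carol.
  Step 5: remaining {Bob, Alice}; every task except Alice still has a predecessor pending → schedule Alice.
  Step 6: only Bob remains → schedule Bob.
Resulting order:

Eve → Grace → Pat → Carol → Alice → Bob


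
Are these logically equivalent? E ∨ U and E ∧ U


Expression 1: E ∨ U
Expression 2: E ∧ U
Truth table (E U | Expr1 Expr2):
  T T |   T     T
  T F |   T     F   ← differ
  F T |   T     F   ← differ
  F F |   F     F
Counterexample: E=T, U=F gives Expr1 = T but Expr2 = F, so the expressions are NOT logically equivalent.

No


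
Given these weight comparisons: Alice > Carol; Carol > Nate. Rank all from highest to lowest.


Constraints: Alice > Carol; Carol > Nate
Method: at each step, the next-highest is the one remaining person who never appears on the smaller side of a constraint between remaining people.
  Step 1: remaining {Alice, Nate, Carol}; on the smaller side: {Nate, Carol} → Alice is next (Alice > Carol).
  Step 2: remaining {Nate, Carol}; on the smaller side: {Nate} → Carol is next (Carol > Nate).
  Step 3: only Nate remains → lowest.
Final ranking (highest to lowest):

Alice > Carol > Nate


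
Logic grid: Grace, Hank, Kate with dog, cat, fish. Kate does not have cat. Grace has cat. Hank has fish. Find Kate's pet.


From clues:
  Hank → fish
  Grace → cat
By elimination, Kate gets the remaining.

dog


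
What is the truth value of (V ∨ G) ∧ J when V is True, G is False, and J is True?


V = True, G = False, J = True
Step 1: V ∨ G = True OR False = True
Step 2: True ∧ J = True AND True = True
OR is true when at least one operand is true; AND requires both.

True


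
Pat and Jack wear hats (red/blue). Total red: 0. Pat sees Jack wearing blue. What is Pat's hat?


Total red = 0, Jack = blue
Red accounted for: 0
Remaining for Pat: 0
Pat's hat is blue.

blue


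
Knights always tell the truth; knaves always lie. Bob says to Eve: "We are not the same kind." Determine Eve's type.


Bob says: "We are not the same kind."
Case 1: Bob is a Knight (truth-teller)
  Statement is true → they ARE different → Eve is a Knave
Case 2: Bob is a Knave (liar)
  Statement is false → they are NOT different → Eve is a Knave
In both cases, Eve is a Knave.

Knave


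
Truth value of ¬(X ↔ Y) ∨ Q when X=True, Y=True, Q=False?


X = True, Y = True, Q = False
Expression: ¬(X ↔ Y) ∨ Q
Step 1: X ↔ Y = (True iff True) = True
Step 2: ¬(X ↔ Y) = NOT True = False
Step 3: (False) ∨ Q = False OR False = False

False


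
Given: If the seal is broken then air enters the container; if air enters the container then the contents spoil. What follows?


Hypothetical syllogism: P → Q, Q → R ⊢ P → R
Premise 1: the seal is broken → air enters the container
Premise 2: air enters the container → the contents spoil
Chain the implications: the middle term (air enters the container) links the two.
Conclusion: If the seal is broken, then the contents spoil.

If the seal is broken, then the contents spoil.


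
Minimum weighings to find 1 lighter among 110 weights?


Each weighing has 3 outcomes (left heavy / balance / right heavy), so k weighings distinguish at most 3^k cases; splitting into three near-equal groups achieves this.
Need 3^k ≥ 110: 3^4 = 81 < 110 ≤ 3^5 = 243
k = ⌈log₃(110)⌉ = 5

5


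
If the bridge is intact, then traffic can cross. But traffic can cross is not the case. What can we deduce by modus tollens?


Modus tollens: P → Q, ¬Q ⊢ ¬P
P: the bridge is intact
Q: traffic can cross
We have P → Q and Q is false.
By modus tollens, P must be false.

It is not the case that the bridge is intact


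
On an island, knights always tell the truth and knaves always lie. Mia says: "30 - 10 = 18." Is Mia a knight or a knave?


Statement: "30 - 10 = 18."
Actual: 30 - 10 = 20
Claimed: 18
Statement is FALSE → Mia lies → Knave

Knave


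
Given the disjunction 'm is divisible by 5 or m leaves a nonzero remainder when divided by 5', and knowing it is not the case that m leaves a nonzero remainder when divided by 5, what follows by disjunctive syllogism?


Disjunctive syllogism: P ∨ Q, ¬P ⊢ Q
Disjunction: m is divisible by 5 ∨ m leaves a nonzero remainder when divided by 5
We know it is not the case that m leaves a nonzero remainder when divided by 5.
By disjunctive syllogism, the other disjunct must be true.

m is divisible by 5


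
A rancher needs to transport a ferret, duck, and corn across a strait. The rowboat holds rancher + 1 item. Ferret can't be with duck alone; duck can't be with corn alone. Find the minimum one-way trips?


1. rancher+duck → 2. rancher ← 3. rancher+ferret → 4. rancher+duck ← 5. rancher+corn → 6. rancher ← 7. rancher+duck →
Minimum trips = 7

7


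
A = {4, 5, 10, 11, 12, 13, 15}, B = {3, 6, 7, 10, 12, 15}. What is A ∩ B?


A = {4, 5, 10, 11, 12, 13, 15}
B = {3, 6, 7, 10, 12, 15}
Operation: intersection
Elements in both: 10, 12, 15

{10, 12, 15}


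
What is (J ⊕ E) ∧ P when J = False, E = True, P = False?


J = False, E = True, P = False
Step 1: J ⊕ E = False XOR True = True
Step 2: True ∧ P = True AND False = False
XOR true when exactly one of J,E is true; then AND with P.

False


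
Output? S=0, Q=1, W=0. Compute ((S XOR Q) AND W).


S XOR Q = 0^1 = 1
1 AND 0 = 0

0


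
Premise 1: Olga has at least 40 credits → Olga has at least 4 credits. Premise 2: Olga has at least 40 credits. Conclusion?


Modus ponens: P → Q, P ⊢ Q
P: Olga has at least 40 credits
Q: Olga has at least 4 credits
We have P → Q and P is true.
By modus ponens, Q must be true.

Olga has at least 4 credits


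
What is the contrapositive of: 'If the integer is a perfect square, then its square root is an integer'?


Original: If the integer is a perfect square, then its square root is an integer
Contrapositive: If ¬Q, then ¬P
Negate Q: not (its square root is an integer)
Negate P: not (the integer is a perfect square)

If not (its square root is an integer), then not (the integer is a perfect square).


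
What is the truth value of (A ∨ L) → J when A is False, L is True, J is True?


A = False, L = True, J = True
Step 1: A ∨ L = False OR True = True
Step 2: (True) → J: false only when antecedent=True and J=False.
Result: True

True


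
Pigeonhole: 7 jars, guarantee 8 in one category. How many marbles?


Pigeonhole: to guarantee k in one of n categories, need (k-1)×n + 1.
k = 8, n = 7
Minimum = (8-1) × 7 + 1 = 7 × 7 + 1

50


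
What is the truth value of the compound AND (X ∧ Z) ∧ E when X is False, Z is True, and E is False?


X = False, Z = True, E = False
Step 1: X ∧ Z = False AND True = False
Step 2: False ∧ E = False AND False = False
AND is true only when ALL operands are true.

False


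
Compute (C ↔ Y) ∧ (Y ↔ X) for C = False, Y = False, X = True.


C = False, Y = False, X = True
Step 1: C ↔ Y is true when C and Y have the same value. Result: True
Step 2: Y ↔ X is true when Y and X have the same value. Result: False
Step 3: True ∧ False = False

False


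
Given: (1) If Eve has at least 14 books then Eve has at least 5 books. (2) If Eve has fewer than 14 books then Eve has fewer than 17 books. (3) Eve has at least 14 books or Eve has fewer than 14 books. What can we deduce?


Constructive dilemma: (P → Q) ∧ (R → S), P ∨ R ⊢ Q ∨ S
Premise 1: Eve has at least 14 books → Eve has at least 5 books
Premise 2: Eve has fewer than 14 books → Eve has fewer than 17 books
Premise 3: Eve has at least 14 books ∨ Eve has fewer than 14 books
Case 1: Assuming Eve has at least 14 books, then by Premise 1, Eve has at least 5 books.
Case 2: Assuming Eve has fewer than 14 books, then by Premise 2, Eve has fewer than 17 books.
Since one of Eve has at least 14 books or Eve has fewer than 14 books must hold, we get Eve has at least 5 books or Eve has fewer than 17 books.

Eve has at least 5 books or Eve has fewer than 17 books.


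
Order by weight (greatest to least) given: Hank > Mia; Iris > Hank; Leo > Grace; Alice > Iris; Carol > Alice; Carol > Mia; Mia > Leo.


Constraints: Hank > Mia; Iris > Hank; Leo > Grace; Alice > Iris; Carol > Alice; Carol > Mia; Mia > Leo
Method: at each step, the next-highest is the one remaining person who never appears on the smaller side of a constraint between remaining people.
  Step 1: remaining {Hank, Carol, Grace, Alice, Mia, Leo, Iris}; on the smaller side: {Hank, Grace, Alice, Mia, Leo, Iris} → Carol is next (Carol > Alice; Carol > Mia).
  Step 2: remaining {Hank, Grace, Alice, Mia, Leo, Iris}; on the smaller side: {Hank, Grace, Mia, Leo, Iris} → Alice is next (Alice > Iris).
  Step 3: remaining {Hank, Grace, Mia, Leo, Iris}; on the smaller side: {Hank, Grace, Mia, Leo} → Iris is next (Iris > Hank).
  Step 4: remaining {Hank, Grace, Mia, Leo}; on the smaller side: {Grace, Mia, Leo} → Hank is next (Hank > Mia).
  Step 5: remaining {Grace, Mia, Leo}; on the smaller side: {Grace, Leo} → Mia is next (Mia > Leo).
  Step 6: remaining {Grace, Leo}; on the smaller side: {Grace} → Leo is next (Leo > Grace).
  Step 7: only Grace remains → lowest.
Final ranking (highest to lowest):

Carol > Alice > Iris > Hank > Mia > Leo > Grace


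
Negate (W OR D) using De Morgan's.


De Morgan's law: ¬(P ∨ Q) ≡ ¬P ∧ ¬Q
¬(W ∨ D) = ¬W ∧ ¬D

¬W ∧ ¬D


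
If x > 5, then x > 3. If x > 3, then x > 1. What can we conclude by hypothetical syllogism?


Hypothetical syllogism: P → Q, Q → R ⊢ P → R
Premise 1: x > 5 → x > 3
Premise 2: x > 3 → x > 1
Chain the implications: the middle term (x > 3) links the two.
Conclusion: If x > 5, then x > 1.

If x > 5, then x > 1.


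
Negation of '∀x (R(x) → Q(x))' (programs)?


Original: ∀x (R(x) → Q(x))
Rule: ¬∀→∃, ¬∃→∀, negate predicate.
Negation: ∃x (R(x) ∧ ¬Q(x))

∃x (R(x) ∧ ¬Q(x))


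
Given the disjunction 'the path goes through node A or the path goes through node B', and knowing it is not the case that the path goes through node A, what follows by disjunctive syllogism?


Disjunctive syllogism: P ∨ Q, ¬P ⊢ Q
Disjunction: the path goes through node A ∨ the path goes through node B
We know it is not the case that the path goes through node A.
By disjunctive syllogism, the other disjunct must be true.

The path goes through node B


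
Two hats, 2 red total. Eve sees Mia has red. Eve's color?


Total red = 2, Mia = red
Red accounted for: 1
Remaining for Eve: 1
Eve's hat is red.

red


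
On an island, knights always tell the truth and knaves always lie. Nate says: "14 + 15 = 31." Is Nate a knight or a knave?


Statement: "14 + 15 = 31."
Actual: 14 + 15 = 29
Claimed: 31
Statement is FALSE → Nate lies → Knave

Knave


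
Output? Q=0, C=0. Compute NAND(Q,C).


Q AND C = 0
NOT(0) = 1

1


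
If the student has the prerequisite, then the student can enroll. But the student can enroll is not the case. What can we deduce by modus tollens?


Modus tollens: P → Q, ¬Q ⊢ ¬P
P: the student has the prerequisite
Q: the student can enroll
We have P → Q and Q is false.
By modus tollens, P must be false.

It is not the case that the student has the prerequisite


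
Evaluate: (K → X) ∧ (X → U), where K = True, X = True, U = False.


K = True, X = True, U = False
Step 1: K → X is false only when K=True and X=False. Result: True
Step 2: X → U is false only when X=True and U=False. Result: False
Step 3: True ∧ False = False

False


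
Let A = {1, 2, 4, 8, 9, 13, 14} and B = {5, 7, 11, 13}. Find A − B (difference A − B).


A = {1, 2, 4, 8, 9, 13, 14}
B = {5, 7, 11, 13}
Operation: difference A − B
In A but not B: 1, 2, 4, 8, 9, 14

{1, 2, 4, 8, 9, 14}


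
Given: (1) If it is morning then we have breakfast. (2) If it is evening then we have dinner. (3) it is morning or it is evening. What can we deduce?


Constructive dilemma: (P → Q) ∧ (R → S), P ∨ R ⊢ Q ∨ S
Premise 1: it is morning → we have breakfast
Premise 2: it is evening → we have dinner
Premise 3: it is morning ∨ it is evening
Case 1: Assuming it is morning, then by Premise 1, we have breakfast.
Case 2: Assuming it is evening, then by Premise 2, we have dinner.
Since one of it is morning or it is evening must hold, we get we have breakfast or we have dinner.

We have breakfast or we have dinner.


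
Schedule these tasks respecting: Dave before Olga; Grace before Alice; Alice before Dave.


Constraints: Dave before Olga; Grace before Alice; Alice before Dave
Method: repeatedly schedule the remaining task that has no remaining task required before it.
  Step 1: remaining {Olga, Dave, Grace, Alice}; every task except Grace still has a predecessor pending → schedule Grace.
  Step 2: remaining {Olga, Dave, Alice}; every task except Alice still has a predecessor pending → schedule Alice.
  Step 3: remaining {Olga, Dave}; every task except Dave still has a predecessor pending → schedule Dave.
  Step 4: only Olga remains → schedule Olga.
Resulting order:

Grace → Alice → Dave → Olga


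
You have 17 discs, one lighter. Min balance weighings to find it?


Each weighing has 3 outcomes (left heavy / balance / right heavy), so k weighings distinguish at most 3^k cases; splitting into three near-equal groups achieves this.
Need 3^k ≥ 17: 3^2 = 9 < 17 ≤ 3^3 = 27
k = ⌈log₃(17)⌉ = 3

3


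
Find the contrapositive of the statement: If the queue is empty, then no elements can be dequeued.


Original: If the queue is empty, then no elements can be dequeued
Contrapositive: If ¬Q, then ¬P
Negate Q: not (no elements can be dequeued)
Negate P: not (the queue is empty)

If not (no elements can be dequeued), then not (the queue is empty).


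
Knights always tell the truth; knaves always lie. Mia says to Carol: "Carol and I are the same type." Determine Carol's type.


Mia says: "Carol and I are the same type."
Case 1: Mia is a Knight (truth-teller)
  Statement is true → they ARE the same → Carol is also a Knight
Case 2: Mia is a Knave (liar)
  Statement is false → they are NOT the same → Carol is a Knight
In both cases, Carol is a Knight.

Knight


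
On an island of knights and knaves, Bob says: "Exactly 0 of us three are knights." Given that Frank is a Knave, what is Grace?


Bob claims exactly 0 knights among Bob, Frank, Grace.
Given: Frank is a Knave.

Case 1: Bob is a Knight (tells truth)
  Then exactly 0 of the three are knights.
  Counting Bob, Frank: 1 knight(s) so far. Need -1 more → impossible.
Case 2: Bob is a Knave (lies)
  Then the count is NOT 0.
  If Grace = Knave, count = 0 = 0 → claim would be true, contradicts lie.
  If Grace = Knight, count = 1 ≠ 0 → lie confirmed ✓

Grace is a Knight.

Knight


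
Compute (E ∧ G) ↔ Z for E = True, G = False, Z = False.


E = True, G = False, Z = False
Step 1: E ∧ G = True AND False = False
Step 2: (False) ↔ Z: true when both sides have same truth value.
Result: False ↔ False = True

True


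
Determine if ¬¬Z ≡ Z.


Expression 1: ¬¬Z
Expression 2: Z
Truth table (Z | Expr1 Expr2):
  T |   T     T
  F |   F     F
All 2 rows agree, so the expressions are logically equivalent.

Yes


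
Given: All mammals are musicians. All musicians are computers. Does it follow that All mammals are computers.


Premise 1: All mammals are musicians.
Premise 2: All musicians are computers.
Conclusion: All mammals are computers.
Barbara syllogism (AAA-1): All A are B, All B are C → All A are C.
Middle term (musicians) distributed in premise 2.

Valid


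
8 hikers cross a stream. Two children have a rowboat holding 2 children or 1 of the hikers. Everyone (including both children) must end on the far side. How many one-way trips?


Per crossing of one of the hikers: children→, one←, one of the hikers→, one← = 4 trips
8 × 4 = 32, + 1 final children→ = 33
Minimum trips = 33

33


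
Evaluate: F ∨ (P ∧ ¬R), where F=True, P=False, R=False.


F = True, P = False, R = False
Expression: F ∨ (P ∧ ¬R)
Step 1: ¬R = NOT False = True
Step 2: P ∧ ¬R = False AND True = False
Step 3: F ∨ (False) = True OR False = True

True


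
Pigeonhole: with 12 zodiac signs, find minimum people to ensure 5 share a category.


Pigeonhole: to guarantee k in one of n categories, need (k-1)×n + 1.
k = 5, n = 12
Minimum = (5-1) × 12 + 1 = 4 × 12 + 1

49
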